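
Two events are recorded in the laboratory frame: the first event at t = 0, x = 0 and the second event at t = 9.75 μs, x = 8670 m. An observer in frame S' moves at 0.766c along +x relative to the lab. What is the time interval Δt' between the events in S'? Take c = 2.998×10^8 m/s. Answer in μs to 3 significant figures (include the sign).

γ = 1/√(1 − 0.766²) = 1.5556
Δt' = γ(Δt − vΔx/c²) = 1.5556 × (9.75 μs − 0.766×8670 m / (2.998×10^8 m/s))
= 1.5556 × (-12.402 μs) = -19.3 μs

Δt' ≈ -19.3 μs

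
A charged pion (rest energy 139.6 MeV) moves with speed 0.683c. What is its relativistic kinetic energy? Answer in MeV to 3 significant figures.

K ≈ 51.5 MeV

γ = 1/√(1 − 0.683²) = 1.3691
K = (γ − 1)m₀c² = (1.3691 − 1) × 139.6 MeV = 0.36908 × 139.6 MeV = 51.5 MeV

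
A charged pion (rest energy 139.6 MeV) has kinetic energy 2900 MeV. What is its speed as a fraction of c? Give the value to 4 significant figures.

β ≈ 0.9989

γ = 1 + K/(m₀c²) = 1 + 2900/139.6 = 21.7736
β = √(1 − 1/γ²) = 0.9989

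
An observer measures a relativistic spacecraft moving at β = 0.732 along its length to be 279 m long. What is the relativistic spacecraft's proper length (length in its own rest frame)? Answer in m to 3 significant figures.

γ = 1/√(1 − 0.732²) = 1.4678
L₀ = γL = 1.4678 × 279 = 410 m

L₀ ≈ 410 m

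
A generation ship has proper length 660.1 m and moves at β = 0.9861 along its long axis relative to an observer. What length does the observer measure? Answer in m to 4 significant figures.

γ = 1/√(1 − 0.9861²) = 6.01855
Length contraction: L = L₀/γ = 660.1/6.01855 = 109.7 m

L ≈ 109.7 m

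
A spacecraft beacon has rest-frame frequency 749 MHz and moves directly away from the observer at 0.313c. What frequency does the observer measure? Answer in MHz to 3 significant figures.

f_obs ≈ 542 MHz

Relativistic Doppler: f_obs = f_src √((1−β)/(1+β))
= 749 × √(0.68700/1.3130) = 749 × 0.72335 = 542 MHz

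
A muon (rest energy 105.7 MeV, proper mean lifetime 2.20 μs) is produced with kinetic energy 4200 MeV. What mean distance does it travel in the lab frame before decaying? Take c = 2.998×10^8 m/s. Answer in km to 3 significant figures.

γ = 1 + K/(m₀c²) = 1 + 4200/105.7 = 40.735
β = √(1 − 1/γ²) = 0.99970
Dilated lifetime: γτ₀ = 40.735 × 2.20 μs = 89.617 μs
d = βc·γτ₀ = 0.99970 × (2.998×10^8 m/s) × 8.9617×10^-5 s = 26.9 km

d ≈ 26.9 km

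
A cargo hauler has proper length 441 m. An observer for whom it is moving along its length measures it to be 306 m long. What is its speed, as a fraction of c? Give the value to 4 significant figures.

γ = L₀/L = 441/306 = 1.44118
β = √(1 − 1/γ²) = 0.7201

β ≈ 0.7201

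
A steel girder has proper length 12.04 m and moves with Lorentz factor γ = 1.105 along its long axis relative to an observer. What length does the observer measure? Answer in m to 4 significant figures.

L ≈ 10.90 m

γ = 1.105 (given)
Length contraction: L = L₀/γ = 12.04/1.105 = 10.90 m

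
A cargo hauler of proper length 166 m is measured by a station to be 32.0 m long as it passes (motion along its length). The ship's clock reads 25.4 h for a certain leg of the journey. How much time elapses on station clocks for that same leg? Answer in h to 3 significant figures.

Length contraction ⇒ γ = L₀/L = 166/32.0 = 5.1875
Time dilation: Δt = γτ₀ = 5.1875 × 25.4 h = 132 h

Δt ≈ 132 h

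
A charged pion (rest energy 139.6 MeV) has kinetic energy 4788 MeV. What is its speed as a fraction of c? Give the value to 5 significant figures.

γ = 1 + K/(m₀c²) = 1 + 4788/139.6 = 35.29799
β = √(1 − 1/γ²) = 0.99960

β ≈ 0.99960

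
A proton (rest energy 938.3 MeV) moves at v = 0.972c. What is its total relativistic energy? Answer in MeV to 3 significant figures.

E ≈ 3990 MeV

γ = 1/√(1 − 0.972²) = 4.2557
E = γm₀c² = 4.2557 × 938.3 MeV = 3990 MeV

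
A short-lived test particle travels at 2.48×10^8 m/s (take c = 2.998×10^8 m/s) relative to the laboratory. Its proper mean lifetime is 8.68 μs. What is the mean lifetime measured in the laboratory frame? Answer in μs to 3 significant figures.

β = v/c = 2.48×10^8 / 2.998×10^8 = 0.82722
γ = 1/√(1 − 0.82722²) = 1.7797
Time dilation: Δt = γτ₀ = 1.7797 × 8.68 μs = 15.4 μs

Δt ≈ 15.4 μs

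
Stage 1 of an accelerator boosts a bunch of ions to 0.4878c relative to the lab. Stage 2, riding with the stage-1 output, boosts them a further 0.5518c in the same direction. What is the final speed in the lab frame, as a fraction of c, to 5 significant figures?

Compose boost 2: (0.5518 + 0.4878)/(1 + 0.5518×0.4878) = 1.0396/1.269168 = 0.81912

u ≈ 0.81912c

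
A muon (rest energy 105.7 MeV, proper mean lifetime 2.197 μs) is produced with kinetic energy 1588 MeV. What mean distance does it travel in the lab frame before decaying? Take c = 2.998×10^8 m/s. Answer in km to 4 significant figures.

d ≈ 10.53 km

γ = 1 + K/(m₀c²) = 1 + 1588/105.7 = 16.0237
β = √(1 − 1/γ²) = 0.998051
Dilated lifetime: γτ₀ = 16.0237 × 2.197 μs = 35.2040 μs
d = βc·γτ₀ = 0.998051 × (2.998×10^8 m/s) × 3.52040×10^-5 s = 10.53 km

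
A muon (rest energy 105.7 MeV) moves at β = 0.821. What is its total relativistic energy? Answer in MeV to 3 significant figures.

γ = 1/√(1 − 0.821²) = 1.7515
E = γm₀c² = 1.7515 × 105.7 MeV = 185 MeV

E ≈ 185 MeV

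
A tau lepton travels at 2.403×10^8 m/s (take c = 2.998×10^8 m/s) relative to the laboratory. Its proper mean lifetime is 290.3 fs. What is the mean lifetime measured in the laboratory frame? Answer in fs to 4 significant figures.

Δt ≈ 485.5 fs

β = v/c = 2.403×10^8 / 2.998×10^8 = 0.801534
γ = 1/√(1 − 0.801534²) = 1.67238
Time dilation: Δt = γτ₀ = 1.67238 × 290.3 fs = 485.5 fs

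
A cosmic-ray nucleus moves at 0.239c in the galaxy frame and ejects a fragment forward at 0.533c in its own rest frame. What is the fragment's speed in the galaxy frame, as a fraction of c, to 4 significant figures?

Compose boost 2: (0.533 + 0.239)/(1 + 0.533×0.239) = 0.7720/1.12739 = 0.6848

u ≈ 0.6848c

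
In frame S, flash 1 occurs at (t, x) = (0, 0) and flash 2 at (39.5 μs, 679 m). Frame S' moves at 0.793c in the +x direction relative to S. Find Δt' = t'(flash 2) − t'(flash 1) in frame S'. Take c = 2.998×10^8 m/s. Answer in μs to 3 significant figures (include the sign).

Δt' ≈ 61.9 μs

γ = 1/√(1 − 0.793²) = 1.6414
Δt' = γ(Δt − vΔx/c²) = 1.6414 × (39.5 μs − 0.793×679 m / (2.998×10^8 m/s))
= 1.6414 × (37.704 μs) = 61.9 μs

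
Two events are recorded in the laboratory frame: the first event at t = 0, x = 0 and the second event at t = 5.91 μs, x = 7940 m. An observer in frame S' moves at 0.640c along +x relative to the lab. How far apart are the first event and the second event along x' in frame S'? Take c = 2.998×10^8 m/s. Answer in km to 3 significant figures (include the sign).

γ = 1/√(1 − 0.640²) = 1.3014
Δx' = γ(Δx − vΔt) = 1.3014 × (7940 m − 0.640×(2.998×10^8 m/s)×5.91×10^-6 s)
= 1.3014 × (6806.0 m) = 8.86 km

Δx' ≈ 8.86 km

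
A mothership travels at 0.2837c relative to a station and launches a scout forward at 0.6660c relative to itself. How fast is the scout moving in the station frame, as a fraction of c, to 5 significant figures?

Compose boost 2: (0.6660 + 0.2837)/(1 + 0.6660×0.2837) = 0.94970/1.188944 = 0.79878

u ≈ 0.79878c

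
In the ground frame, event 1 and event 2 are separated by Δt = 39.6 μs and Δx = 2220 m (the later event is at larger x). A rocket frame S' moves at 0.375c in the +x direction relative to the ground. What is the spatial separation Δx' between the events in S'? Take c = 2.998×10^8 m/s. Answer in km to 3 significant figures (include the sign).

Δx' ≈ -2.41 km

γ = 1/√(1 − 0.375²) = 1.0787
Δx' = γ(Δx − vΔt) = 1.0787 × (2220 m − 0.375×(2.998×10^8 m/s)×39.6×10^-6 s)
= 1.0787 × (-2232.0 m) = -2.41 km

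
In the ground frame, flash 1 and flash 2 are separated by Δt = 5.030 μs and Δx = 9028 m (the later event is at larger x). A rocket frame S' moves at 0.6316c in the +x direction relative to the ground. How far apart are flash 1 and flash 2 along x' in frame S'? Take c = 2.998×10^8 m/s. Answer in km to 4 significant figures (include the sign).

γ = 1/√(1 − 0.6316²) = 1.28983
Δx' = γ(Δx − vΔt) = 1.28983 × (9028 m − 0.6316×(2.998×10^8 m/s)×5.030×10^-6 s)
= 1.28983 × (8075.55 m) = 10.42 km

Δx' ≈ 10.42 km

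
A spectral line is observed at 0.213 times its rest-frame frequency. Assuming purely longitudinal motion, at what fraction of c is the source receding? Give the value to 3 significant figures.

f_obs/f_src = √((1−β)/(1+β)) = 0.213  ⇒  (1−β)/(1+β) = 0.045369
β = |1 − D²|/(1 + D²) = |1 − 0.045369|/(1 + 0.045369) = 0.913

β ≈ 0.913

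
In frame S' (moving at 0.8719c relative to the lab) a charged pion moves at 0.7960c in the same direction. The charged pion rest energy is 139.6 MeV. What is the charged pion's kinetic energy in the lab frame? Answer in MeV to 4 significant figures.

K ≈ 658.3 MeV

u_lab = (0.7960 + 0.8719)/(1 + 0.7960×0.8719) = 0.9845738
γ = 1/√(1 − 0.9845738²) = 5.71528
K = (γ − 1)m₀c² = (5.71528 − 1) × 139.6 = 4.71528 × 139.6 = 658.3 MeV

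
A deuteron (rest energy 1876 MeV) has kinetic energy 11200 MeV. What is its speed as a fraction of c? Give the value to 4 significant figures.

γ = 1 + K/(m₀c²) = 1 + 11200/1876 = 6.97015
β = √(1 − 1/γ²) = 0.9897

β ≈ 0.9897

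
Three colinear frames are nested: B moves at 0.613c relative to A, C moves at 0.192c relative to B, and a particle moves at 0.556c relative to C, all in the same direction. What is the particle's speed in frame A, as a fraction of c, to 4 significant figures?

u ≈ 0.9113c

Compose boost 2: (0.192 + 0.613)/(1 + 0.192×0.613) = 0.8050/1.11770 = 0.720232
Compose boost 3: (0.556 + 0.720232)/(1 + 0.556×0.720232) = 1.27623/1.40045 = 0.9113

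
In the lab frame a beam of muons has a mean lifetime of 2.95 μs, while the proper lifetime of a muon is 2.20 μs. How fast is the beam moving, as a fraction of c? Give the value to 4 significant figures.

β ≈ 0.6662

γ = Δt/τ₀ = 2.95/2.20 = 1.34091
β = √(1 − 1/γ²) = √(1 − 1/1.34091²) = 0.6662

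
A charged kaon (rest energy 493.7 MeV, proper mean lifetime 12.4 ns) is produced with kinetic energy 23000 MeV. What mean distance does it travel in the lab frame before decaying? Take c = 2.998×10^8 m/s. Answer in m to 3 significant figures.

γ = 1 + K/(m₀c²) = 1 + 23000/493.7 = 47.587
β = √(1 − 1/γ²) = 0.99978
Dilated lifetime: γτ₀ = 47.587 × 12.4 ns = 590.08 ns
d = βc·γτ₀ = 0.99978 × (2.998×10^8 m/s) × 5.9008×10^-7 s = 177 m

d ≈ 177 m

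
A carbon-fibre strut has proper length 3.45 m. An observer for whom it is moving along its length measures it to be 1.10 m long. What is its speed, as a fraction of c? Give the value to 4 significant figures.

γ = L₀/L = 3.45/1.10 = 3.13636
β = √(1 − 1/γ²) = 0.9478

β ≈ 0.9478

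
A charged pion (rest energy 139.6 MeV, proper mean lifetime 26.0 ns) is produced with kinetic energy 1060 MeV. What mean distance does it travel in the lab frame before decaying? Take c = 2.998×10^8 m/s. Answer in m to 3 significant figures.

γ = 1 + K/(m₀c²) = 1 + 1060/139.6 = 8.5931
β = √(1 − 1/γ²) = 0.99321
Dilated lifetime: γτ₀ = 8.5931 × 26.0 ns = 223.42 ns
d = βc·γτ₀ = 0.99321 × (2.998×10^8 m/s) × 2.2342×10^-7 s = 66.5 m

d ≈ 66.5 m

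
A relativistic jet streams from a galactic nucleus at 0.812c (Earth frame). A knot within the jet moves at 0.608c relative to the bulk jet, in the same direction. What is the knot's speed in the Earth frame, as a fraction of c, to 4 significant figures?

u ≈ 0.9507c

Relativistic velocity addition: u = (u' + v)/(1 + u'v/c²)
= (0.608 + 0.812)/(1 + 0.608×0.812) = 1.420/1.49370 = 0.9507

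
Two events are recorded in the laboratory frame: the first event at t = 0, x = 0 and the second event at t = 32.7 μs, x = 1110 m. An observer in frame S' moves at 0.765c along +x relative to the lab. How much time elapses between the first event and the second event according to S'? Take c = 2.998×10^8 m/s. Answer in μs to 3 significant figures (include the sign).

Δt' ≈ 46.4 μs

γ = 1/√(1 − 0.765²) = 1.5527
Δt' = γ(Δt − vΔx/c²) = 1.5527 × (32.7 μs − 0.765×1110 m / (2.998×10^8 m/s))
= 1.5527 × (29.868 μs) = 46.4 μs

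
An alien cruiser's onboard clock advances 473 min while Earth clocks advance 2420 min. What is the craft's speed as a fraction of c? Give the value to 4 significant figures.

γ = Δt/τ₀ = 2420/473 = 5.11628
β = √(1 − 1/γ²) = √(1 − 1/5.11628²) = 0.9807

β ≈ 0.9807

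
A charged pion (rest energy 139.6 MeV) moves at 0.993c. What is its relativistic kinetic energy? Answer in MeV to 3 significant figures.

γ = 1/√(1 − 0.993²) = 8.4664
K = (γ − 1)m₀c² = (8.4664 − 1) × 139.6 MeV = 7.4664 × 139.6 MeV = 1040 MeV

K ≈ 1040 MeV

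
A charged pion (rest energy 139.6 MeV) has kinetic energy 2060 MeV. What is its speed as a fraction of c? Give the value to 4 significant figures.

β ≈ 0.9980

γ = 1 + K/(m₀c²) = 1 + 2060/139.6 = 15.7564
β = √(1 − 1/γ²) = 0.9980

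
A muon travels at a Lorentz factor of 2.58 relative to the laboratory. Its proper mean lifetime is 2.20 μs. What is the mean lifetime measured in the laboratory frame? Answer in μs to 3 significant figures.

Δt ≈ 5.68 μs

γ = 2.58 (given)
Time dilation: Δt = γτ₀ = 2.58 × 2.20 μs = 5.68 μs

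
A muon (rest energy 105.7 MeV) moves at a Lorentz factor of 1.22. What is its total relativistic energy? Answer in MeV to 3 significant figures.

E ≈ 129 MeV

γ = 1.22 (given)
E = γm₀c² = 1.22 × 105.7 MeV = 129 MeV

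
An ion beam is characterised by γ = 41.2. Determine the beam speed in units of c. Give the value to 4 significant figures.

β ≈ 0.9997

β = √(1 − 1/γ²) = √(1 − 1/41.2²) = √(0.999411) = 0.9997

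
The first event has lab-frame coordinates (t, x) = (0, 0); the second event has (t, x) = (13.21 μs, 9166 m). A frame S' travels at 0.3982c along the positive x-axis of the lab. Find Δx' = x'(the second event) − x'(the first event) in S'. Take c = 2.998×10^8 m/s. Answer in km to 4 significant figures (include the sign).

Δx' ≈ 8.273 km

γ = 1/√(1 − 0.3982²) = 1.09016
Δx' = γ(Δx − vΔt) = 1.09016 × (9166 m − 0.3982×(2.998×10^8 m/s)×13.21×10^-6 s)
= 1.09016 × (7588.99 m) = 8.273 km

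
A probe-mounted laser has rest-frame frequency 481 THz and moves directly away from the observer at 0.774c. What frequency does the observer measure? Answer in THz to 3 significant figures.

f_obs ≈ 172 THz

Relativistic Doppler: f_obs = f_src √((1−β)/(1+β))
= 481 × √(0.22600/1.7740) = 481 × 0.35693 = 172 THz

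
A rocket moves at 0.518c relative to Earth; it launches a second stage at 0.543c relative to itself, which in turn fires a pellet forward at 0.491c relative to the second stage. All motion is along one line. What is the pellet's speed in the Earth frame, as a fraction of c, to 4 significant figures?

u ≈ 0.9378c

Compose boost 2: (0.543 + 0.518)/(1 + 0.543×0.518) = 1.061/1.28127 = 0.828082
Compose boost 3: (0.491 + 0.828082)/(1 + 0.491×0.828082) = 1.31908/1.40659 = 0.9378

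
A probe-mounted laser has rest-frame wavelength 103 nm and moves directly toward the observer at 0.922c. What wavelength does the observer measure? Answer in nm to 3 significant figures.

Relativistic Doppler: λ_obs = λ_src √((1−β)/(1+β))
= 103 × √(0.078000/1.9220) = 103 × 0.20145 = 20.7 nm

λ_obs ≈ 20.7 nm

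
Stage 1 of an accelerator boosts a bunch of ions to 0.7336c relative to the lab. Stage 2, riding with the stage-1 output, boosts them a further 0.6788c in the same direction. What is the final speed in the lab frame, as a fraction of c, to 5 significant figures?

u ≈ 0.94288c

Compose boost 2: (0.6788 + 0.7336)/(1 + 0.6788×0.7336) = 1.4124/1.497968 = 0.94288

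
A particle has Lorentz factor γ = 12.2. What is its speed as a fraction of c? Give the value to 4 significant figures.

β = √(1 − 1/γ²) = √(1 − 1/12.2²) = √(0.993281) = 0.9966

β ≈ 0.9966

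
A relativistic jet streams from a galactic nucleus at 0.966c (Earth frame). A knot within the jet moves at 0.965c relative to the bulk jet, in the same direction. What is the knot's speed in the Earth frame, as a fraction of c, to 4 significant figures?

u ≈ 0.9994c

Relativistic velocity addition: u = (u' + v)/(1 + u'v/c²)
= (0.965 + 0.966)/(1 + 0.965×0.966) = 1.931/1.93219 = 0.9994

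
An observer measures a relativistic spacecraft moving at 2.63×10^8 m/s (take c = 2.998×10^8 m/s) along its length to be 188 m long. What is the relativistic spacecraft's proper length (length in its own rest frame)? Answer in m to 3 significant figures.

L₀ ≈ 392 m

β = v/c = 2.63×10^8 / 2.998×10^8 = 0.87725
γ = 1/√(1 − 0.87725²) = 2.0832
L₀ = γL = 2.0832 × 188 = 392 m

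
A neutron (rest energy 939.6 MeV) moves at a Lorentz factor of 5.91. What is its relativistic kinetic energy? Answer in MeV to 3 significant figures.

γ = 5.91 (given)
K = (γ − 1)m₀c² = (5.91 − 1) × 939.6 MeV = 4.9100 × 939.6 MeV = 4610 MeV

K ≈ 4610 MeV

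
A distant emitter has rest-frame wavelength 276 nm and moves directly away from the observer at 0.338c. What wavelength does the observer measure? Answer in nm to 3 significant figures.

λ_obs ≈ 392 nm

Relativistic Doppler: λ_obs = λ_src √((1+β)/(1−β))
= 276 × √(1.3380/0.66200) = 276 × 1.4217 = 392 nm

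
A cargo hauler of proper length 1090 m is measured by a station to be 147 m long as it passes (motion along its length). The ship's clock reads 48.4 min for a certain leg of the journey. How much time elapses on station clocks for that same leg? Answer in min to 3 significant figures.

Length contraction ⇒ γ = L₀/L = 1090/147 = 7.4150
Time dilation: Δt = γτ₀ = 7.4150 × 48.4 min = 359 min

Δt ≈ 359 min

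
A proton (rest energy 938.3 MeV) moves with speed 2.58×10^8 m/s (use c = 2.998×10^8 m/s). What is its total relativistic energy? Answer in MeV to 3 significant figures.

β = v/c = 2.58×10^8 / 2.998×10^8 = 0.86057
γ = 1/√(1 − 0.86057²) = 1.9634
E = γm₀c² = 1.9634 × 938.3 MeV = 1840 MeV

E ≈ 1840 MeV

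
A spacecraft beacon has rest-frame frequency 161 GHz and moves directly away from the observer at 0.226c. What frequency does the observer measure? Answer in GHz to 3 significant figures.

f_obs ≈ 128 GHz

Relativistic Doppler: f_obs = f_src √((1−β)/(1+β))
= 161 × √(0.77400/1.2260) = 161 × 0.79456 = 128 GHz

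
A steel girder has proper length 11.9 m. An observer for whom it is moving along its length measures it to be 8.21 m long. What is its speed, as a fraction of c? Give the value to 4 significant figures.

γ = L₀/L = 11.9/8.21 = 1.44945
β = √(1 − 1/γ²) = 0.7239

β ≈ 0.7239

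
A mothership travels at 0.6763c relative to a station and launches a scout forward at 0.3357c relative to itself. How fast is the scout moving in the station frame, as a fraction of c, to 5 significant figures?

Compose boost 2: (0.3357 + 0.6763)/(1 + 0.3357×0.6763) = 1.0120/1.227034 = 0.82475

u ≈ 0.82475c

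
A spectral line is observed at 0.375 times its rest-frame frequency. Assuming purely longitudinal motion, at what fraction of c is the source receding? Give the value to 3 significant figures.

β ≈ 0.753

f_obs/f_src = √((1−β)/(1+β)) = 0.375  ⇒  (1−β)/(1+β) = 0.14062
β = |1 − D²|/(1 + D²) = |1 − 0.14062|/(1 + 0.14062) = 0.753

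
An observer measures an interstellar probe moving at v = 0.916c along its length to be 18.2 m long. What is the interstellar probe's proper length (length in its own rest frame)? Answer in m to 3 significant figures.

γ = 1/√(1 − 0.916²) = 2.4927
L₀ = γL = 2.4927 × 18.2 = 45.4 m

L₀ ≈ 45.4 m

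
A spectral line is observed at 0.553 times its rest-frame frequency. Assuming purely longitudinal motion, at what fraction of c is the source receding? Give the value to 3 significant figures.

β ≈ 0.532

f_obs/f_src = √((1−β)/(1+β)) = 0.553  ⇒  (1−β)/(1+β) = 0.30581
β = |1 − D²|/(1 + D²) = |1 − 0.30581|/(1 + 0.30581) = 0.532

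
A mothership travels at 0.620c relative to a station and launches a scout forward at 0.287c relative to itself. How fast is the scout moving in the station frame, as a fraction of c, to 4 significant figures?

Compose boost 2: (0.287 + 0.620)/(1 + 0.287×0.620) = 0.9070/1.17794 = 0.7700

u ≈ 0.7700c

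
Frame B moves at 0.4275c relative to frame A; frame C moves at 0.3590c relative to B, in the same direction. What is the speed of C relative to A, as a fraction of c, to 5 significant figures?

Compose boost 2: (0.3590 + 0.4275)/(1 + 0.3590×0.4275) = 0.78650/1.153472 = 0.68185

u ≈ 0.68185c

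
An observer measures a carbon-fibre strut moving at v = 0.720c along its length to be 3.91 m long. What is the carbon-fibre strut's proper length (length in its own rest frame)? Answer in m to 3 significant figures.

γ = 1/√(1 − 0.720²) = 1.4410
L₀ = γL = 1.4410 × 3.91 = 5.63 m

L₀ ≈ 5.63 m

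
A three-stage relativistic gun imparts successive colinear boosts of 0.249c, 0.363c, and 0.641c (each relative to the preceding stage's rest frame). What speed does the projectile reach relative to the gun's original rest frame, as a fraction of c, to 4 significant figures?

Compose boost 2: (0.363 + 0.249)/(1 + 0.363×0.249) = 0.6120/1.09039 = 0.561269
Compose boost 3: (0.641 + 0.561269)/(1 + 0.641×0.561269) = 1.20227/1.35977 = 0.8842

u ≈ 0.8842c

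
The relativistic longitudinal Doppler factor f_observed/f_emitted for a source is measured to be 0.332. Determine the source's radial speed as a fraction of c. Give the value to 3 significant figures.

f_obs/f_src = √((1−β)/(1+β)) = 0.332  ⇒  (1−β)/(1+β) = 0.11022
β = |1 − D²|/(1 + D²) = |1 − 0.11022|/(1 + 0.11022) = 0.801

β ≈ 0.801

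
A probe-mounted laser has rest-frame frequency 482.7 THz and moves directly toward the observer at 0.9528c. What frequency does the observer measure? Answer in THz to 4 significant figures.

f_obs ≈ 3105 THz

Relativistic Doppler: f_obs = f_src √((1+β)/(1−β))
= 482.7 × √(1.95280/0.0472000) = 482.7 × 6.43218 = 3105 THz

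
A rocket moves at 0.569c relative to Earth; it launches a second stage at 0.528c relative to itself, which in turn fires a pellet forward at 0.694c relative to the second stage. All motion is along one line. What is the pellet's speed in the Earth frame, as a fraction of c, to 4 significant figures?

u ≈ 0.9698c

Compose boost 2: (0.528 + 0.569)/(1 + 0.528×0.569) = 1.097/1.30043 = 0.843566
Compose boost 3: (0.694 + 0.843566)/(1 + 0.694×0.843566) = 1.53757/1.58543 = 0.9698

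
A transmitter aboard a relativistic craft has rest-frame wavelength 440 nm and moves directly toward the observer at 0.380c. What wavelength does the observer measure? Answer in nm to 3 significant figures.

Relativistic Doppler: λ_obs = λ_src √((1−β)/(1+β))
= 440 × √(0.62000/1.3800) = 440 × 0.67028 = 295 nm

λ_obs ≈ 295 nm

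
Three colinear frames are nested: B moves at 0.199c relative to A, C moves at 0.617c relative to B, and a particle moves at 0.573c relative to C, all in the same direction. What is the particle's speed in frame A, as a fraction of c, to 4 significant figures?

u ≈ 0.9176c

Compose boost 2: (0.617 + 0.199)/(1 + 0.617×0.199) = 0.8160/1.12278 = 0.726766
Compose boost 3: (0.573 + 0.726766)/(1 + 0.573×0.726766) = 1.29977/1.41644 = 0.9176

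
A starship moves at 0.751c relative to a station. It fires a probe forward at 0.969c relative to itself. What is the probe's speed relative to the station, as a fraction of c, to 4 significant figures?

u ≈ 0.9955c

Relativistic velocity addition: u = (u' + v)/(1 + u'v/c²)
= (0.969 + 0.751)/(1 + 0.969×0.751) = 1.720/1.72772 = 0.9955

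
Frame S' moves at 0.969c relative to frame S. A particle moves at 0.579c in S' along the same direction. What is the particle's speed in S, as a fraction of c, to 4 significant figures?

u ≈ 0.9916c

Relativistic velocity addition: u = (u' + v)/(1 + u'v/c²)
= (0.579 + 0.969)/(1 + 0.579×0.969) = 1.548/1.56105 = 0.9916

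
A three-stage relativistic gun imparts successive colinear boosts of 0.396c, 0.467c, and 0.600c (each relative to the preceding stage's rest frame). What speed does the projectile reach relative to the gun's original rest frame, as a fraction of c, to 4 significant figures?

Compose boost 2: (0.467 + 0.396)/(1 + 0.467×0.396) = 0.8630/1.18493 = 0.728312
Compose boost 3: (0.600 + 0.728312)/(1 + 0.600×0.728312) = 1.32831/1.43699 = 0.9244

u ≈ 0.9244c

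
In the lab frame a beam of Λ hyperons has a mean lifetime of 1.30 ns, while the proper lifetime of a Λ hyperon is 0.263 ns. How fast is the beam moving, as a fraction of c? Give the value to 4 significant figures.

γ = Δt/τ₀ = 1.30/0.263 = 4.94297
β = √(1 − 1/γ²) = √(1 − 1/4.94297²) = 0.9793

β ≈ 0.9793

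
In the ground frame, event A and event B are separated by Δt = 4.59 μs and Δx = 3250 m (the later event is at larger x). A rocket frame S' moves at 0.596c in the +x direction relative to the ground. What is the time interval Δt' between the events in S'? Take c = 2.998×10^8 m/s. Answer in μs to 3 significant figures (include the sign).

γ = 1/√(1 − 0.596²) = 1.2454
Δt' = γ(Δt − vΔx/c²) = 1.2454 × (4.59 μs − 0.596×3250 m / (2.998×10^8 m/s))
= 1.2454 × (-1.8710 μs) = -2.33 μs

Δt' ≈ -2.33 μs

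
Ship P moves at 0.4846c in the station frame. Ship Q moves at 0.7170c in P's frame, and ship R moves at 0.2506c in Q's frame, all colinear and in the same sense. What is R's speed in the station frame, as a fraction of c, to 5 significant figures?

Compose boost 2: (0.7170 + 0.4846)/(1 + 0.7170×0.4846) = 1.2016/1.347458 = 0.8917531
Compose boost 3: (0.2506 + 0.8917531)/(1 + 0.2506×0.8917531) = 1.142353/1.223473 = 0.93370

u ≈ 0.93370c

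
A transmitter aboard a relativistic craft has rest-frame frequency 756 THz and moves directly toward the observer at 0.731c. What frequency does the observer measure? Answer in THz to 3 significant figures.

f_obs ≈ 1920 THz

Relativistic Doppler: f_obs = f_src √((1+β)/(1−β))
= 756 × √(1.7310/0.26900) = 756 × 2.5367 = 1920 THz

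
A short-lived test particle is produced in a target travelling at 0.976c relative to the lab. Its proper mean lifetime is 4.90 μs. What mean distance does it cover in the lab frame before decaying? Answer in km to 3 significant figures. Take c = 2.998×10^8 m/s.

γ = 1/√(1 − 0.976²) = 4.5920
Dilated lifetime: Δt = γτ₀ = 4.5920 × 4.90 μs = 22.501 μs
d = vΔt = 0.976c × 22.501 μs = 2.9260×10^8 m/s × 2.2501×10^-5 s = 6.58 km

d ≈ 6.58 km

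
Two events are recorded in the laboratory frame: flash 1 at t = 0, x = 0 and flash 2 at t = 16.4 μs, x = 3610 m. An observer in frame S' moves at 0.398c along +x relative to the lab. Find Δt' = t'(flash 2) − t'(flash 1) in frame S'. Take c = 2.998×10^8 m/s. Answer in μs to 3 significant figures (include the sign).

Δt' ≈ 12.7 μs

γ = 1/√(1 − 0.398²) = 1.0901
Δt' = γ(Δt − vΔx/c²) = 1.0901 × (16.4 μs − 0.398×3610 m / (2.998×10^8 m/s))
= 1.0901 × (11.608 μs) = 12.7 μs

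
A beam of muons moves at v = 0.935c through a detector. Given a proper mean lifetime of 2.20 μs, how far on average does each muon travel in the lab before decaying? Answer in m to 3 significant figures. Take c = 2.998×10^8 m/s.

d ≈ 1740 m

γ = 1/√(1 − 0.935²) = 2.8197
Dilated lifetime: Δt = γτ₀ = 2.8197 × 2.20 μs = 6.2033 μs
d = vΔt = 0.935c × 6.2033 μs = 2.8031×10^8 m/s × 6.2033×10^-6 s = 1740 m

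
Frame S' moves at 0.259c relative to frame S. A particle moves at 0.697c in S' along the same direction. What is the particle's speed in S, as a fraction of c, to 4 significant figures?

u ≈ 0.8098c

Relativistic velocity addition: u = (u' + v)/(1 + u'v/c²)
= (0.697 + 0.259)/(1 + 0.697×0.259) = 0.9560/1.18052 = 0.8098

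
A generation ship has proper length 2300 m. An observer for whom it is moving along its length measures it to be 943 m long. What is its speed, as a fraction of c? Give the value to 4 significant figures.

β ≈ 0.9121

γ = L₀/L = 2300/943 = 2.43902
β = √(1 − 1/γ²) = 0.9121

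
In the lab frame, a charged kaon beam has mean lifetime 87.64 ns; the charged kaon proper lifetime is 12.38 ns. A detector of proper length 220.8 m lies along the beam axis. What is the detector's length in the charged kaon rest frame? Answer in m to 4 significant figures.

L ≈ 31.19 m

Time dilation ⇒ γ = Δt/τ₀ = 87.64/12.38 = 7.07916
Length contraction: L = L₀/γ = 220.8/7.07916 = 31.19 m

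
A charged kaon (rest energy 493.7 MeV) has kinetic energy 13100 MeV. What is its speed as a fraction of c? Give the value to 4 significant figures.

β ≈ 0.9993

γ = 1 + K/(m₀c²) = 1 + 13100/493.7 = 27.5343
β = √(1 − 1/γ²) = 0.9993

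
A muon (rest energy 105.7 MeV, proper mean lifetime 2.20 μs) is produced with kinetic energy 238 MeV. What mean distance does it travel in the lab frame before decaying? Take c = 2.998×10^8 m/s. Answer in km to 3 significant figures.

γ = 1 + K/(m₀c²) = 1 + 238/105.7 = 3.2517
β = √(1 − 1/γ²) = 0.95154
Dilated lifetime: γτ₀ = 3.2517 × 2.20 μs = 7.1536 μs
d = βc·γτ₀ = 0.95154 × (2.998×10^8 m/s) × 7.1536×10^-6 s = 2.04 km

d ≈ 2.04 km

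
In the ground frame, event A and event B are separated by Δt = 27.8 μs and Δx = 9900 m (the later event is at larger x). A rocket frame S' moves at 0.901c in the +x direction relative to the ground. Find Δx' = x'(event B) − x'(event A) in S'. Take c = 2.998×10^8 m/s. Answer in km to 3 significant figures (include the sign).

γ = 1/√(1 − 0.901²) = 2.3051
Δx' = γ(Δx − vΔt) = 2.3051 × (9900 m − 0.901×(2.998×10^8 m/s)×27.8×10^-6 s)
= 2.3051 × (2390.7 m) = 5.51 km

Δx' ≈ 5.51 km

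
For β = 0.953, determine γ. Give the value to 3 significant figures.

γ ≈ 3.30

γ = 1/√(1 − β²) = 1/√(1 − 0.953²) = 1/√(0.091791) = 3.30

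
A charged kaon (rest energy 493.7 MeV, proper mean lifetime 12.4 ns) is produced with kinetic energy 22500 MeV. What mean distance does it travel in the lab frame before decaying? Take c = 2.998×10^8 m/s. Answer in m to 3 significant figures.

γ = 1 + K/(m₀c²) = 1 + 22500/493.7 = 46.574
β = √(1 − 1/γ²) = 0.99977
Dilated lifetime: γτ₀ = 46.574 × 12.4 ns = 577.52 ns
d = βc·γτ₀ = 0.99977 × (2.998×10^8 m/s) × 5.7752×10^-7 s = 173 m

d ≈ 173 m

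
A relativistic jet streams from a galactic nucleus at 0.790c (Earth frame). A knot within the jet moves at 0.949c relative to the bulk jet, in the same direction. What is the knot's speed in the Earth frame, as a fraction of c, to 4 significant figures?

u ≈ 0.9939c

Relativistic velocity addition: u = (u' + v)/(1 + u'v/c²)
= (0.949 + 0.790)/(1 + 0.949×0.790) = 1.739/1.74971 = 0.9939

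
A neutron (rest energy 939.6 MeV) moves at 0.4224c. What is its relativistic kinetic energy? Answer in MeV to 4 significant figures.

γ = 1/√(1 − 0.4224²) = 1.10325
K = (γ − 1)m₀c² = (1.10325 − 1) × 939.6 MeV = 0.103254 × 939.6 MeV = 97.02 MeV

K ≈ 97.02 MeV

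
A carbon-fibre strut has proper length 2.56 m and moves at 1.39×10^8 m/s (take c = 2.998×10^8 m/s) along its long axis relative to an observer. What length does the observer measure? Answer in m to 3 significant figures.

L ≈ 2.27 m

β = v/c = 1.39×10^8 / 2.998×10^8 = 0.46364
γ = 1/√(1 − 0.46364²) = 1.1286
Length contraction: L = L₀/γ = 2.56/1.1286 = 2.27 m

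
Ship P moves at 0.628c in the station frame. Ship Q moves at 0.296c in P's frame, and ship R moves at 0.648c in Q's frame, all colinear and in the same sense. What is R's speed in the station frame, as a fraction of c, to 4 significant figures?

Compose boost 2: (0.296 + 0.628)/(1 + 0.296×0.628) = 0.9240/1.18589 = 0.779163
Compose boost 3: (0.648 + 0.779163)/(1 + 0.648×0.779163) = 1.42716/1.50490 = 0.9483

u ≈ 0.9483c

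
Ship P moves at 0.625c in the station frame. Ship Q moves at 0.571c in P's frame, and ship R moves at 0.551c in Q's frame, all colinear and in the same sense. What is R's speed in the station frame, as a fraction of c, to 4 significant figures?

u ≈ 0.9642c

Compose boost 2: (0.571 + 0.625)/(1 + 0.571×0.625) = 1.196/1.35688 = 0.881437
Compose boost 3: (0.551 + 0.881437)/(1 + 0.551×0.881437) = 1.43244/1.48567 = 0.9642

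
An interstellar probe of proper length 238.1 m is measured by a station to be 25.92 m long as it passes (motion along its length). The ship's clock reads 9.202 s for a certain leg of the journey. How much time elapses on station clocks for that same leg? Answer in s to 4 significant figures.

Length contraction ⇒ γ = L₀/L = 238.1/25.92 = 9.18596
Time dilation: Δt = γτ₀ = 9.18596 × 9.202 s = 84.53 s

Δt ≈ 84.53 s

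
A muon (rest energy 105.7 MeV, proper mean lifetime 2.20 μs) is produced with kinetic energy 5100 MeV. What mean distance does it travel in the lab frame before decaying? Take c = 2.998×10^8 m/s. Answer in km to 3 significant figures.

γ = 1 + K/(m₀c²) = 1 + 5100/105.7 = 49.250
β = √(1 − 1/γ²) = 0.99979
Dilated lifetime: γτ₀ = 49.250 × 2.20 μs = 108.35 μs
d = βc·γτ₀ = 0.99979 × (2.998×10^8 m/s) × 0.00010835 s = 32.5 km

d ≈ 32.5 km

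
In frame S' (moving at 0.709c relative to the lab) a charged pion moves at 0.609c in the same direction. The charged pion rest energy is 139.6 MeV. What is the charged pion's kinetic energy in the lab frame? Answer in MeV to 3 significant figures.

K ≈ 218 MeV

u_lab = (0.609 + 0.709)/(1 + 0.609×0.709) = 0.920532
γ = 1/√(1 − 0.920532²) = 2.5597
K = (γ − 1)m₀c² = (2.5597 − 1) × 139.6 = 1.5597 × 139.6 = 218 MeV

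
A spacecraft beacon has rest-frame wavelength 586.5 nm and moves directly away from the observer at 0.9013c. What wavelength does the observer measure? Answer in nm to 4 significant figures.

Relativistic Doppler: λ_obs = λ_src √((1+β)/(1−β))
= 586.5 × √(1.90130/0.0987000) = 586.5 × 4.38901 = 2574 nm

λ_obs ≈ 2574 nm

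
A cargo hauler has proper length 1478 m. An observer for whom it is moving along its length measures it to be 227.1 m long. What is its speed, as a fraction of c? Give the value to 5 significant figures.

β ≈ 0.98812

γ = L₀/L = 1478/227.1 = 6.508146
β = √(1 − 1/γ²) = 0.98812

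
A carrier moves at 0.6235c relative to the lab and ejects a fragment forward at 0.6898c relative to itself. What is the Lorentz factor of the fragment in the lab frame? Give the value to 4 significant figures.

u_lab = (0.6898 + 0.6235)/(1 + 0.6898×0.6235) = 1.3133/1.430090 = 0.9183336
γ = 1/√(1 − 0.9183336²) = 2.526

γ ≈ 2.526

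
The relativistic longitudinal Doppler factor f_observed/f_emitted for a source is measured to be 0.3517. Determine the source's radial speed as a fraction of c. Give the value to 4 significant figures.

f_obs/f_src = √((1−β)/(1+β)) = 0.3517  ⇒  (1−β)/(1+β) = 0.123693
β = |1 − D²|/(1 + D²) = |1 − 0.123693|/(1 + 0.123693) = 0.7798

β ≈ 0.7798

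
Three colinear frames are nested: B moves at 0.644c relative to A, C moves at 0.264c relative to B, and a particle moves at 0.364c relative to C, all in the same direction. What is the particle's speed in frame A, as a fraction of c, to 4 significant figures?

u ≈ 0.8889c

Compose boost 2: (0.264 + 0.644)/(1 + 0.264×0.644) = 0.9080/1.17002 = 0.776058
Compose boost 3: (0.364 + 0.776058)/(1 + 0.364×0.776058) = 1.14006/1.28249 = 0.8889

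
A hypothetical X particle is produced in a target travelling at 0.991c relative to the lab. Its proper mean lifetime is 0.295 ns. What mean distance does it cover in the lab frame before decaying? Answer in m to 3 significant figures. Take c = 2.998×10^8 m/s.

γ = 1/√(1 − 0.991²) = 7.4704
Dilated lifetime: Δt = γτ₀ = 7.4704 × 0.295 ns = 2.2038 ns
d = vΔt = 0.991c × 2.2038 ns = 2.9710×10^8 m/s × 2.2038×10^-9 s = 0.655 m

d ≈ 0.655 m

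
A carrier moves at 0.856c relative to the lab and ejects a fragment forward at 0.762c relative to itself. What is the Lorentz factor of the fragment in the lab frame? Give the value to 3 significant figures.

u_lab = (0.762 + 0.856)/(1 + 0.762×0.856) = 1.618/1.65227 = 0.979258
γ = 1/√(1 − 0.979258²) = 4.94

γ ≈ 4.94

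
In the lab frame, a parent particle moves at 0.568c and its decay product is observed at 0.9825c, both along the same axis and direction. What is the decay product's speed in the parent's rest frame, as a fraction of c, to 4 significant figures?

u' ≈ 0.9379c

Inverse velocity addition: u' = (u − v)/(1 − uv/c²)
= (0.9825 − 0.568)/(1 − 0.9825×0.568) = 0.4145/0.441940 = 0.9379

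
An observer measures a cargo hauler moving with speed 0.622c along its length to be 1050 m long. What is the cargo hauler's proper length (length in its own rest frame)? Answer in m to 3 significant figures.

L₀ ≈ 1340 m

γ = 1/√(1 − 0.622²) = 1.2771
L₀ = γL = 1.2771 × 1050 = 1340 m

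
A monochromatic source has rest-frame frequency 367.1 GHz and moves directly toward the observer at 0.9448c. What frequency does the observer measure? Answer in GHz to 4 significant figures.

f_obs ≈ 2179 GHz

Relativistic Doppler: f_obs = f_src √((1+β)/(1−β))
= 367.1 × √(1.94480/0.0552000) = 367.1 × 5.93565 = 2179 GHz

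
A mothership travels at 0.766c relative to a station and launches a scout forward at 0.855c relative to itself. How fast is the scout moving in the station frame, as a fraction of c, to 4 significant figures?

u ≈ 0.9795c

Compose boost 2: (0.855 + 0.766)/(1 + 0.855×0.766) = 1.621/1.65493 = 0.9795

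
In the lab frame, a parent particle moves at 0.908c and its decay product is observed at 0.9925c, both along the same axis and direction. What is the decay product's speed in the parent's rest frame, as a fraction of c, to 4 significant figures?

Inverse velocity addition: u' = (u − v)/(1 − uv/c²)
= (0.9925 − 0.908)/(1 − 0.9925×0.908) = 0.08450/0.0988100 = 0.8552

u' ≈ 0.8552c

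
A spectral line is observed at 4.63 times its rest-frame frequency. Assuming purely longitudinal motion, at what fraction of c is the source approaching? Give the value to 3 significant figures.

β ≈ 0.911

f_obs/f_src = √((1+β)/(1−β)) = 4.63  ⇒  (1+β)/(1−β) = 21.437
β = |1 − D²|/(1 + D²) = |1 − 21.437|/(1 + 21.437) = 0.911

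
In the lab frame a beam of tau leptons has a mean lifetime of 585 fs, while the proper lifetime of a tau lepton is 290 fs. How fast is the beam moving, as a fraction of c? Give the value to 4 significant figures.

β ≈ 0.8685

γ = Δt/τ₀ = 585/290 = 2.01724
β = √(1 − 1/γ²) = √(1 − 1/2.01724²) = 0.8685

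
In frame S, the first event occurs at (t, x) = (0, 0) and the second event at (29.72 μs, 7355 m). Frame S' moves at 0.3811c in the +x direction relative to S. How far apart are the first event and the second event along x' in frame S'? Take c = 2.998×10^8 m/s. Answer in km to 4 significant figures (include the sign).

γ = 1/√(1 − 0.3811²) = 1.08163
Δx' = γ(Δx − vΔt) = 1.08163 × (7355 m − 0.3811×(2.998×10^8 m/s)×29.72×10^-6 s)
= 1.08163 × (3959.38 m) = 4.283 km

Δx' ≈ 4.283 km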